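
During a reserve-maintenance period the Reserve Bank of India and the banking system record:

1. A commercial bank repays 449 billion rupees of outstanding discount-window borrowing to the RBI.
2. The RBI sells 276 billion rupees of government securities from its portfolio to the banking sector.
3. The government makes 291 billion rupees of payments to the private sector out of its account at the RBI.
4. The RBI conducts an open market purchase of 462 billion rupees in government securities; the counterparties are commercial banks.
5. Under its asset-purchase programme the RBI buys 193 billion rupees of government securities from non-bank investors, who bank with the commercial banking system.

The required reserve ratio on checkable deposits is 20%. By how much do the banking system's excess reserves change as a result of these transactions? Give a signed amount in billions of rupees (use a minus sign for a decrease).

+124.2 billion

Discount-window repayment 449 billion rupees: reserves −449B, deposits 0.
OMO sale (to banks) 276 billion rupees: reserves −276B, deposits 0.
Government spending 291 billion rupees: reserves +291B, deposits +291B.
OMO purchase (from banks) 462 billion rupees: reserves +462B, deposits 0.
Asset purchase (from non-banks) 193 billion rupees: reserves +193B, deposits +193B.
Totals: Δreserves = +221B, Δdeposits = +484B.
Δrequired reserves = 20% × +484B = +96.8B.
Δexcess reserves = Δreserves − Δrequired = +221B − (+96.8B) = +124.2 billion.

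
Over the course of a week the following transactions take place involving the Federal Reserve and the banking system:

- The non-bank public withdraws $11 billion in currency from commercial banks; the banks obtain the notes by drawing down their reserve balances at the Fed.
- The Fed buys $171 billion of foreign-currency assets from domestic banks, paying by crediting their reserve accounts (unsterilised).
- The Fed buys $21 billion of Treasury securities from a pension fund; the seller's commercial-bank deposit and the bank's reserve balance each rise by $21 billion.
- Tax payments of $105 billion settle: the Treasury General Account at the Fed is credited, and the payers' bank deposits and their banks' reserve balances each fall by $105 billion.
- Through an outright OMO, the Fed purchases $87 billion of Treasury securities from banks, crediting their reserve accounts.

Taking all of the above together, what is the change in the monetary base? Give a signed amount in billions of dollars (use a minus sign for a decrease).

+$174 billion

Currency withdrawal $11 billion: just a shift between currency and reserves — both are base money → 0.
FX purchase $171 billion: Fed balance sheet expands → +$171B.
Asset purchase (from non-banks) $21 billion: Fed balance sheet expands → +$21B.
Government account inflow $105 billion: reserves shift to a non-base liability → −$105B.
OMO purchase (from banks) $87 billion: Fed balance sheet expands → +$87B.
Net: 0 + 171 + 21 − 105 + 87 = +$174 billion.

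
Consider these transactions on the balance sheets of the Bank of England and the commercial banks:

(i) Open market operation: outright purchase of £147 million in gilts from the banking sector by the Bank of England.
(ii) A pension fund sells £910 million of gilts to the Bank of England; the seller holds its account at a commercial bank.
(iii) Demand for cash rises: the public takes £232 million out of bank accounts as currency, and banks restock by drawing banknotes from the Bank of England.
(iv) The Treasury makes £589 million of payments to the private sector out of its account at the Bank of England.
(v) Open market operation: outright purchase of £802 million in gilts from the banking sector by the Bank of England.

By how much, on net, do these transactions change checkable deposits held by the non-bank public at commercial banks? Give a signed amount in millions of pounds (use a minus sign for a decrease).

+£1267 million

OMO purchase (from banks) £147 million: the counterparty is a bank, so public deposits are unchanged → 0.
Asset purchase (from non-banks) £910 million: non-bank counterparties' bank balances rise → +£910M.
Currency withdrawal £232 million: non-bank counterparties' bank balances fall → −£232M.
Government spending £589 million: non-bank counterparties' bank balances rise → +£589M.
OMO purchase (from banks) £802 million: the counterparty is a bank, so public deposits are unchanged → 0.
Net: 0 + 910 − 232 + 589 + 0 = +£1267 million.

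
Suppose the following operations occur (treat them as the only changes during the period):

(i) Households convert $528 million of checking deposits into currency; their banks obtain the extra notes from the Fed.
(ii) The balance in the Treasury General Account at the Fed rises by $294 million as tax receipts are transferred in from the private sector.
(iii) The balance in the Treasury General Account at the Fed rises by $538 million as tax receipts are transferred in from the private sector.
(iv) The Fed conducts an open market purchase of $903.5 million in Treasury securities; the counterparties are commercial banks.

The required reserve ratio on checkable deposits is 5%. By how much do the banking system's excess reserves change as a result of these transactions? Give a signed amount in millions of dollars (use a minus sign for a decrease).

Currency withdrawal $528 million: reserves −$528M, deposits −$528M.
Government account inflow $294 million: reserves −$294M, deposits −$294M.
Government account inflow $538 million: reserves −$538M, deposits −$538M.
OMO purchase (from banks) $903.5 million: reserves +$903.5M, deposits 0.
Totals: Δreserves = −$456.5M, Δdeposits = −$1360M.
Δrequired reserves = 5% × −$1360M = −$68M.
Δexcess reserves = Δreserves − Δrequired = −$456.5M − (−$68M) = -$388.5 million.

-$388.5 million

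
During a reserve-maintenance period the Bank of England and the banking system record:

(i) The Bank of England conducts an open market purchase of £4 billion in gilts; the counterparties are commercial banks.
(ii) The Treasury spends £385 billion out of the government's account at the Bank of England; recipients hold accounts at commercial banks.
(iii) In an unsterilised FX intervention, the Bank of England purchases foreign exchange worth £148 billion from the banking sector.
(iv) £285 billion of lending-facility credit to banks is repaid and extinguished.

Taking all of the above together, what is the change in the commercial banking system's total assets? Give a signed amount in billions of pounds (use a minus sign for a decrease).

+£100 billion

OMO purchase (from banks) £4 billion: just an asset swap on bank balance sheets → 0.
Government spending £385 billion: bank balance sheets expand → +£385B.
FX purchase £148 billion: just an asset swap on bank balance sheets → 0.
Discount-window repayment £285 billion: bank balance sheets shrink → −£285B.
Net: 0 + 385 + 0 − 285 = +£100 billion.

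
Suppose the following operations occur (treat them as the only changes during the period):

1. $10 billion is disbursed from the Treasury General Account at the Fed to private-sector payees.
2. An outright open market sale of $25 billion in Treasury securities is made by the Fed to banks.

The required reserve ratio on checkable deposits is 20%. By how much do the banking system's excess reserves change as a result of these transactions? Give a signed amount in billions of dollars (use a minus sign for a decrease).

Government spending $10 billion: reserves +$10B, deposits +$10B.
OMO sale (to banks) $25 billion: reserves −$25B, deposits 0.
Totals: Δreserves = −$15B, Δdeposits = +$10B.
Δrequired reserves = 20% × +$10B = +$2B.
Δexcess reserves = Δreserves − Δrequired = −$15B − (+$2B) = -$17 billion.

-$17 billion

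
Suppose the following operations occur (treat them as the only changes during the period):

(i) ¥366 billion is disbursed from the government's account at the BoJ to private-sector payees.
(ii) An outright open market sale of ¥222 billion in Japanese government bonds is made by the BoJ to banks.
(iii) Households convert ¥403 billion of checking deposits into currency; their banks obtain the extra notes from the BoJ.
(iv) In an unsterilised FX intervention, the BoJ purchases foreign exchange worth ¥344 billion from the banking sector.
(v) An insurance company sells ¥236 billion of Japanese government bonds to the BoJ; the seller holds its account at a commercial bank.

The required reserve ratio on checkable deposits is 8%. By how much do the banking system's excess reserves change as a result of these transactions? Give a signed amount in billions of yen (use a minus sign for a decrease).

+¥305.08 billion

Government spending ¥366 billion: reserves +¥366B, deposits +¥366B.
OMO sale (to banks) ¥222 billion: reserves −¥222B, deposits 0.
Currency withdrawal ¥403 billion: reserves −¥403B, deposits −¥403B.
FX purchase ¥344 billion: reserves +¥344B, deposits 0.
Asset purchase (from non-banks) ¥236 billion: reserves +¥236B, deposits +¥236B.
Totals: Δreserves = +¥321B, Δdeposits = +¥199B.
Δrequired reserves = 8% × +¥199B = +¥15.92B.
Δexcess reserves = Δreserves − Δrequired = +¥321B − (+¥15.92B) = +¥305.08 billion.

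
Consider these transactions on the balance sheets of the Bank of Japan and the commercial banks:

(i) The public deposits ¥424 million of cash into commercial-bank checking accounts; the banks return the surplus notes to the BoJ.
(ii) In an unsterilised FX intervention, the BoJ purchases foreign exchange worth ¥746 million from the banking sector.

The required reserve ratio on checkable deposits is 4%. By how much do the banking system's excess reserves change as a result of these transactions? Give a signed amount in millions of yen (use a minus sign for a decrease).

+¥1153.04 million

Currency deposit ¥424 million: reserves +¥424M, deposits +¥424M.
FX purchase ¥746 million: reserves +¥746M, deposits 0.
Totals: Δreserves = +¥1170M, Δdeposits = +¥424M.
Δrequired reserves = 4% × +¥424M = +¥16.96M.
Δexcess reserves = Δreserves − Δrequired = +¥1170M − (+¥16.96M) = +¥1153.04 million.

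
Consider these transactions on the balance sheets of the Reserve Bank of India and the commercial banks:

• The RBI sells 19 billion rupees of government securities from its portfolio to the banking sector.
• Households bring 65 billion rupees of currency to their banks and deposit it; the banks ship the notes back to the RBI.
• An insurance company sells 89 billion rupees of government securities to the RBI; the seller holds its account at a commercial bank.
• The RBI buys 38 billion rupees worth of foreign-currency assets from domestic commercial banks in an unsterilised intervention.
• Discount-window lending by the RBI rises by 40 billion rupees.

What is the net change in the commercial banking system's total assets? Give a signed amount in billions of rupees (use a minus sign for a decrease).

RBI balance sheet:
  Assets:      Securities +70B, Loans to banks +40B, Foreign assets +38B
  Liabilities: Bank reserves +213B, Currency in circulation −65B
Commercial banking system:
  Assets:      Reserves at CB +213B, Securities +19B, Foreign assets −38B
  Liabilities: Checkable deposits +154B, Borrowings from CB +40B
Change in total bank assets = +194 billion.

+194 billion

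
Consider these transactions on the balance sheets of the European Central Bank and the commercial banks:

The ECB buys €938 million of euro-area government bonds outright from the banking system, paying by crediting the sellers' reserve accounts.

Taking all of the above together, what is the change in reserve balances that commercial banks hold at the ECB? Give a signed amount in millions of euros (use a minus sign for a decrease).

+€938 million

OMO purchase (from banks) €938 million: the ECB pays by crediting reserve accounts → +€938M.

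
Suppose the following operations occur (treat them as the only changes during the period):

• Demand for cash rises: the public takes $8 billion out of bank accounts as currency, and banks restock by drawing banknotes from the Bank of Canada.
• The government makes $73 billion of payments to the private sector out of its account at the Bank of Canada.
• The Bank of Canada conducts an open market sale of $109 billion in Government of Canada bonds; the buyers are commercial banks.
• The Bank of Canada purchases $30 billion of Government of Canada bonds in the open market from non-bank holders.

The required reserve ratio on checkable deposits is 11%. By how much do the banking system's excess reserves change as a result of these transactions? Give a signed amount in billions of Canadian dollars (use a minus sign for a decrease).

-$24.45 billion

Currency withdrawal $8 billion: reserves −$8B, deposits −$8B.
Government spending $73 billion: reserves +$73B, deposits +$73B.
OMO sale (to banks) $109 billion: reserves −$109B, deposits 0.
Asset purchase (from non-banks) $30 billion: reserves +$30B, deposits +$30B.
Totals: Δreserves = −$14B, Δdeposits = +$95B.
Δrequired reserves = 11% × +$95B = +$10.45B.
Δexcess reserves = Δreserves − Δrequired = −$14B − (+$10.45B) = -$24.45 billion.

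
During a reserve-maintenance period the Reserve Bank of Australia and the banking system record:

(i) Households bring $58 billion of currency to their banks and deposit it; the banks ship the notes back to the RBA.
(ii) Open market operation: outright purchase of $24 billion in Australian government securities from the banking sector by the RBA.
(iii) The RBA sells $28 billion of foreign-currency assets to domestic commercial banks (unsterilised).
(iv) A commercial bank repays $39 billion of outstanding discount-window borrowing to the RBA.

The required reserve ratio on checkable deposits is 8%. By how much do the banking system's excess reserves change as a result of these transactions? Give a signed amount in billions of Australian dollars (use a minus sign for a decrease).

+$10.36 billion

Currency deposit $58 billion: reserves +$58B, deposits +$58B.
OMO purchase (from banks) $24 billion: reserves +$24B, deposits 0.
FX sale $28 billion: reserves −$28B, deposits 0.
Discount-window repayment $39 billion: reserves −$39B, deposits 0.
Totals: Δreserves = +$15B, Δdeposits = +$58B.
Δrequired reserves = 8% × +$58B = +$4.64B.
Δexcess reserves = Δreserves − Δrequired = +$15B − (+$4.64B) = +$10.36 billion.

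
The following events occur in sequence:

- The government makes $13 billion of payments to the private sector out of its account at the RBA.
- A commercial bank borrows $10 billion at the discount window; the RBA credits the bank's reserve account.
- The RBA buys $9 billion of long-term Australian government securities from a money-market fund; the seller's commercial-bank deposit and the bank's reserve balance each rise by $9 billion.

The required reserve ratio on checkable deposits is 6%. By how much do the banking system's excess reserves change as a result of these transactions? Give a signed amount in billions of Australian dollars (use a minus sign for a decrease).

Government spending $13 billion: reserves +$13B, deposits +$13B.
Discount-window loan $10 billion: reserves +$10B, deposits 0.
Asset purchase (from non-banks) $9 billion: reserves +$9B, deposits +$9B.
Totals: Δreserves = +$32B, Δdeposits = +$22B.
Δrequired reserves = 6% × +$22B = +$1.32B.
Δexcess reserves = Δreserves − Δrequired = +$32B − (+$1.32B) = +$30.68 billion.

+$30.68 billion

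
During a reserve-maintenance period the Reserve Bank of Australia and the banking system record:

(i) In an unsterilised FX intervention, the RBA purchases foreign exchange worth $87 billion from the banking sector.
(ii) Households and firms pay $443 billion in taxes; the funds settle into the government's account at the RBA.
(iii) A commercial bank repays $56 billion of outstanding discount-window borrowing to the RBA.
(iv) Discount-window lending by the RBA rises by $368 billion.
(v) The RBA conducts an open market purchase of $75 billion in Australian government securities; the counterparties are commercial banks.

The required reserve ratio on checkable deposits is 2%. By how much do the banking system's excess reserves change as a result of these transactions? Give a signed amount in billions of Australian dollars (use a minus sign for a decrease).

FX purchase $87 billion: reserves +$87B, deposits 0.
Government account inflow $443 billion: reserves −$443B, deposits −$443B.
Discount-window repayment $56 billion: reserves −$56B, deposits 0.
Discount-window loan $368 billion: reserves +$368B, deposits 0.
OMO purchase (from banks) $75 billion: reserves +$75B, deposits 0.
Totals: Δreserves = +$31B, Δdeposits = −$443B.
Δrequired reserves = 2% × −$443B = −$8.86B.
Δexcess reserves = Δreserves − Δrequired = +$31B − (−$8.86B) = +$39.86 billion.

+$39.86 billion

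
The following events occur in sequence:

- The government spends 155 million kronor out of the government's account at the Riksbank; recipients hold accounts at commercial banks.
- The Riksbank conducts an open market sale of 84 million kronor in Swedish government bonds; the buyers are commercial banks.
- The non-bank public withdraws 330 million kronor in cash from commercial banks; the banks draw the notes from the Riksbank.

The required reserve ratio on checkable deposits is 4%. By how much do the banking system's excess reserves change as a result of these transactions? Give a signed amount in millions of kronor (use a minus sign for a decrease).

-252 million

Government spending 155 million kronor: reserves +155M, deposits +155M.
OMO sale (to banks) 84 million kronor: reserves −84M, deposits 0.
Currency withdrawal 330 million kronor: reserves −330M, deposits −330M.
Totals: Δreserves = −259M, Δdeposits = −175M.
Δrequired reserves = 4% × −175M = −7M.
Δexcess reserves = Δreserves − Δrequired = −259M − (−7M) = -252 million.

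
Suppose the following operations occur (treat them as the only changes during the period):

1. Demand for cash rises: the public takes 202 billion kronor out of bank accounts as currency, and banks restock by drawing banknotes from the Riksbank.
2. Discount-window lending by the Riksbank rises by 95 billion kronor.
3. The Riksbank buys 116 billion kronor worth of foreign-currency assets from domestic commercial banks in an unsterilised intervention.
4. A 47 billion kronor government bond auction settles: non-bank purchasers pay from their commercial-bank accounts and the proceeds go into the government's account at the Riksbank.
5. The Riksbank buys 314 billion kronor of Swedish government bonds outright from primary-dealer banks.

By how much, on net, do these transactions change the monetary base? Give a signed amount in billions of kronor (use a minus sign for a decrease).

+478 billion

Riksbank balance sheet:
  Assets:      Securities +314B, Loans to banks +95B, Foreign assets +116B
  Liabilities: Bank reserves +276B, Currency in circulation +202B, Government deposits +47B
Monetary base = currency + reserves: +202B + (+276B) = +478 billion.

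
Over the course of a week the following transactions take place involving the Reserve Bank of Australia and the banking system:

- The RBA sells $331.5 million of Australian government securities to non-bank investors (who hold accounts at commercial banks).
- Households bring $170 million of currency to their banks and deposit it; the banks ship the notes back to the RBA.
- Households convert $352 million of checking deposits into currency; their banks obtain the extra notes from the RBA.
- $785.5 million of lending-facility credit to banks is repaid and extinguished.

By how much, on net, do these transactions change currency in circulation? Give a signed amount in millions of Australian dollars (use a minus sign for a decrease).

RBA balance sheet:
  Assets:      Securities −$331.5M, Loans to banks −$785.5M
  Liabilities: Bank reserves −$1299M, Currency in circulation +$182M
So the change in currency in circulation is +$182 million.

+$182 million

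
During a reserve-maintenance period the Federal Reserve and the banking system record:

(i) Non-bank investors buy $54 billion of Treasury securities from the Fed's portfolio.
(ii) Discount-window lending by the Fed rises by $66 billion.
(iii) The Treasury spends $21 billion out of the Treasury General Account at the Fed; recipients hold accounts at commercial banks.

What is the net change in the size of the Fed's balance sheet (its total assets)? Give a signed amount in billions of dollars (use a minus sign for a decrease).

+$12 billion

Asset sale (to non-banks) $54 billion: a Fed asset is shed → −$54B.
Discount-window loan $66 billion: a Fed asset is acquired → +$66B.
Government spending $21 billion: only the composition of liabilities changes → 0.
Net: −54 + 66 + 0 = +$12 billion.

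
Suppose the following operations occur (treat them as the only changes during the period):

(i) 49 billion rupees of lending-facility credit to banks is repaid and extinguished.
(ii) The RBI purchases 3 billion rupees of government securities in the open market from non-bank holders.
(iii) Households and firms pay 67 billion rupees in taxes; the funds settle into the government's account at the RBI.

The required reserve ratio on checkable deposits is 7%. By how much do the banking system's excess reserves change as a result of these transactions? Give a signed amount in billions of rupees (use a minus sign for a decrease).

-108.52 billion

Discount-window repayment 49 billion rupees: reserves −49B, deposits 0.
Asset purchase (from non-banks) 3 billion rupees: reserves +3B, deposits +3B.
Government account inflow 67 billion rupees: reserves −67B, deposits −67B.
Totals: Δreserves = −113B, Δdeposits = −64B.
Δrequired reserves = 7% × −64B = −4.48B.
Δexcess reserves = Δreserves − Δrequired = −113B − (−4.48B) = -108.52 billion.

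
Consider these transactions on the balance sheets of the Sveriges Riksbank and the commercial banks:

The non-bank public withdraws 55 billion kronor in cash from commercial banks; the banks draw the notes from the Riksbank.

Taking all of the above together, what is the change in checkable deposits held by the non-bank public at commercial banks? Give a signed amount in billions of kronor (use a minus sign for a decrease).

Currency withdrawal 55 billion kronor: non-bank counterparties' bank balances fall → −55B.

-55 billion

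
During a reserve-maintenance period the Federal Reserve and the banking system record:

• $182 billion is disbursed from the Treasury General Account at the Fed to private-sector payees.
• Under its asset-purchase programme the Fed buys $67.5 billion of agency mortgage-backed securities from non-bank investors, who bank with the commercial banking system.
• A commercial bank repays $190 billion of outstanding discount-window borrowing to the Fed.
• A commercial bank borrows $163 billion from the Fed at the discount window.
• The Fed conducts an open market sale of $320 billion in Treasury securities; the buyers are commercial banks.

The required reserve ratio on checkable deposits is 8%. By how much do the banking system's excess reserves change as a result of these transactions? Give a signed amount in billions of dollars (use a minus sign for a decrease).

-$117.46 billion

Government spending $182 billion: reserves +$182B, deposits +$182B.
Asset purchase (from non-banks) $67.5 billion: reserves +$67.5B, deposits +$67.5B.
Discount-window repayment $190 billion: reserves −$190B, deposits 0.
Discount-window loan $163 billion: reserves +$163B, deposits 0.
OMO sale (to banks) $320 billion: reserves −$320B, deposits 0.
Totals: Δreserves = −$97.5B, Δdeposits = +$249.5B.
Δrequired reserves = 8% × +$249.5B = +$19.96B.
Δexcess reserves = Δreserves − Δrequired = −$97.5B − (+$19.96B) = -$117.46 billion.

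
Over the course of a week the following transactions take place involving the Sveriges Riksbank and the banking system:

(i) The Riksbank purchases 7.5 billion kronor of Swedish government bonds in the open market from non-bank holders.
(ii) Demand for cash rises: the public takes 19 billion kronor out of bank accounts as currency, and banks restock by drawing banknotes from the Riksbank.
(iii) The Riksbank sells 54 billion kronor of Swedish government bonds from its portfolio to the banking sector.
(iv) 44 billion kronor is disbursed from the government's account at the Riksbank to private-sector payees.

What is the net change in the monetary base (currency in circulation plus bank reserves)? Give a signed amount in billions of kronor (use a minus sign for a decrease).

Asset purchase (from non-banks) 7.5 billion kronor: Riksbank balance sheet expands → +7.5B.
Currency withdrawal 19 billion kronor: just a shift between currency and reserves — both are base money → 0.
OMO sale (to banks) 54 billion kronor: Riksbank balance sheet contracts → −54B.
Government spending 44 billion kronor: a non-base liability converts back to reserves → +44B.
Net: 7.5 + 0 − 54 + 44 = -2.5 billion.

-2.5 billion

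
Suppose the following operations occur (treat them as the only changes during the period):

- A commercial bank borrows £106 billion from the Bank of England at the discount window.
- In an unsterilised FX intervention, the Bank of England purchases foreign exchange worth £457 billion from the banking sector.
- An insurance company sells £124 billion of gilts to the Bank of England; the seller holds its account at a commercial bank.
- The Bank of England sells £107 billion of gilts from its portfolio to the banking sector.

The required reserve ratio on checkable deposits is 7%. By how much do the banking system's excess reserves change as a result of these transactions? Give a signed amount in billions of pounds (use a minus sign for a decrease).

Discount-window loan £106 billion: reserves +£106B, deposits 0.
FX purchase £457 billion: reserves +£457B, deposits 0.
Asset purchase (from non-banks) £124 billion: reserves +£124B, deposits +£124B.
OMO sale (to banks) £107 billion: reserves −£107B, deposits 0.
Totals: Δreserves = +£580B, Δdeposits = +£124B.
Δrequired reserves = 7% × +£124B = +£8.68B.
Δexcess reserves = Δreserves − Δrequired = +£580B − (+£8.68B) = +£571.32 billion.

+£571.32 billion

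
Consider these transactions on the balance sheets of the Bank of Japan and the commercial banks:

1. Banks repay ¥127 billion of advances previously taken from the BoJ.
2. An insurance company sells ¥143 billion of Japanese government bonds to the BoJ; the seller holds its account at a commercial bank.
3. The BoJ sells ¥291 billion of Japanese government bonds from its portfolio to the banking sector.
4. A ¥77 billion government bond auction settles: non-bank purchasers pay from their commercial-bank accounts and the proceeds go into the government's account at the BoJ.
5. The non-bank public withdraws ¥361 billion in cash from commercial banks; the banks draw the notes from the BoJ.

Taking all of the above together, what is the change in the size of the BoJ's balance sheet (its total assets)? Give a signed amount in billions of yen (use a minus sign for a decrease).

-¥275 billion

BoJ balance sheet:
  Assets:      Securities −¥148B, Loans to banks −¥127B
  Liabilities: Bank reserves −¥713B, Currency in circulation +¥361B, Government deposits +¥77B
Change in total BoJ assets = -¥275 billion.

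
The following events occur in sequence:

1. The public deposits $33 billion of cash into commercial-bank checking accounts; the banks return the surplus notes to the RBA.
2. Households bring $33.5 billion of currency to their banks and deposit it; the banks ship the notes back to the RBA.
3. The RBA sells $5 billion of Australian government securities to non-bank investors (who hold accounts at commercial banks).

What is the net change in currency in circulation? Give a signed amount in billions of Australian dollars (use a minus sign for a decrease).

Currency deposit $33 billion: notes return to the central bank → −$33B.
Currency deposit $33.5 billion: notes return to the central bank → −$33.5B.
Asset sale (to non-banks) $5 billion: no currency enters or leaves circulation → 0.
Net: −33 − 33.5 + 0 = -$66.5 billion.

-$66.5 billion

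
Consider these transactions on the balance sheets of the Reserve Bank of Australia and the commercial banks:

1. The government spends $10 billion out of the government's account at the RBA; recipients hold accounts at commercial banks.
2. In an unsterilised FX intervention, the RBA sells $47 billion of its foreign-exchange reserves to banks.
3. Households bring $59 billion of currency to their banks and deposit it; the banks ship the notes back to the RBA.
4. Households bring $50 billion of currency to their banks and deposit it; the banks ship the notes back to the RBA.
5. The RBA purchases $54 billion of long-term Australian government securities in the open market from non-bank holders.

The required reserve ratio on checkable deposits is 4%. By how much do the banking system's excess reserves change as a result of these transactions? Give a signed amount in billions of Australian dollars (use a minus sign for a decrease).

+$119.08 billion

Government spending $10 billion: reserves +$10B, deposits +$10B.
FX sale $47 billion: reserves −$47B, deposits 0.
Currency deposit $59 billion: reserves +$59B, deposits +$59B.
Currency deposit $50 billion: reserves +$50B, deposits +$50B.
Asset purchase (from non-banks) $54 billion: reserves +$54B, deposits +$54B.
Totals: Δreserves = +$126B, Δdeposits = +$173B.
Δrequired reserves = 4% × +$173B = +$6.92B.
Δexcess reserves = Δreserves − Δrequired = +$126B − (+$6.92B) = +$119.08 billion.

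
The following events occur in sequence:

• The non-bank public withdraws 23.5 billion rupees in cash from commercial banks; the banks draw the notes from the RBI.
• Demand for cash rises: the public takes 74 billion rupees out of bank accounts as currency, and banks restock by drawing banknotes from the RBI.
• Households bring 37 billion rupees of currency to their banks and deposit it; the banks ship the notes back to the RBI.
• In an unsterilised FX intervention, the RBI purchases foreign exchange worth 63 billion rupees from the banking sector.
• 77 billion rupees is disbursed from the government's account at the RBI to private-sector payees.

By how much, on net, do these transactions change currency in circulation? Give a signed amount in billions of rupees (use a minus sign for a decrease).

Currency withdrawal 23.5 billion rupees: notes leave the central bank → +23.5B.
Currency withdrawal 74 billion rupees: notes leave the central bank → +74B.
Currency deposit 37 billion rupees: notes return to the central bank → −37B.
FX purchase 63 billion rupees: no currency enters or leaves circulation → 0.
Government spending 77 billion rupees: no currency enters or leaves circulation → 0.
Net: 23.5 + 74 − 37 + 0 + 0 = +60.5 billion.

+60.5 billion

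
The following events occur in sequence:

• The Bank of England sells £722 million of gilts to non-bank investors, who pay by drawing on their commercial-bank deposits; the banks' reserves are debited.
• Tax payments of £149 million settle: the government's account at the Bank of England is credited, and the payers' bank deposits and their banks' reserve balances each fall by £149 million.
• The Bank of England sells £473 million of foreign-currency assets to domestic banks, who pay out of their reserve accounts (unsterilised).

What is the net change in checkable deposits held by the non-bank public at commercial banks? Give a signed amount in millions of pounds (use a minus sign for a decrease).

-£871 million

Asset sale (to non-banks) £722 million: non-bank counterparties' bank balances fall → −£722M.
Government account inflow £149 million: non-bank counterparties' bank balances fall → −£149M.
FX sale £473 million: the counterparty is a bank, so public deposits are unchanged → 0.
Net: −722 − 149 + 0 = -£871 million.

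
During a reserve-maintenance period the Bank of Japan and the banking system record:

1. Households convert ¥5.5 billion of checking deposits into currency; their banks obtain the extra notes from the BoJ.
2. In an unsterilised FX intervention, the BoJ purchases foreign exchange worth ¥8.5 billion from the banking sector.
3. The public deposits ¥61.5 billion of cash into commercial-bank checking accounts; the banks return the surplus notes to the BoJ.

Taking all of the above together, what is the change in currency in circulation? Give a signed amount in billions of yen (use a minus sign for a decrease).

-¥56 billion

BoJ balance sheet:
  Assets:      Foreign assets +¥8.5B
  Liabilities: Bank reserves +¥64.5B, Currency in circulation −¥56B
Commercial banking system:
  Assets:      Reserves at CB +¥64.5B, Foreign assets −¥8.5B
  Liabilities: Checkable deposits +¥56B
So the change in currency in circulation is -¥56 billion.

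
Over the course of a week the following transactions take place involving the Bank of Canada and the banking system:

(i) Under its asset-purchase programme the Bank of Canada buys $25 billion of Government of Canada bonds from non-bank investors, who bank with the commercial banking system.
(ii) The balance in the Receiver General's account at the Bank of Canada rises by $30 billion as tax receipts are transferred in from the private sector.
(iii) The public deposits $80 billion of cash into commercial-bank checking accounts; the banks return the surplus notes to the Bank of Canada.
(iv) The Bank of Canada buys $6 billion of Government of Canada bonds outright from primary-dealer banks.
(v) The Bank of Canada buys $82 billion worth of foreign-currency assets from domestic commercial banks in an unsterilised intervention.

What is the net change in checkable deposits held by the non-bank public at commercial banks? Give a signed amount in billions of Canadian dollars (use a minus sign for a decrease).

+$75 billion

Bank of Canada balance sheet:
  Assets:      Securities +$31B, Foreign assets +$82B
  Liabilities: Bank reserves +$163B, Currency in circulation −$80B, Government deposits +$30B
Commercial banking system:
  Assets:      Reserves at CB +$163B, Securities −$6B, Foreign assets −$82B
  Liabilities: Checkable deposits +$75B
So the change in checkable deposits held by the non-bank public at commercial banks is +$75 billion.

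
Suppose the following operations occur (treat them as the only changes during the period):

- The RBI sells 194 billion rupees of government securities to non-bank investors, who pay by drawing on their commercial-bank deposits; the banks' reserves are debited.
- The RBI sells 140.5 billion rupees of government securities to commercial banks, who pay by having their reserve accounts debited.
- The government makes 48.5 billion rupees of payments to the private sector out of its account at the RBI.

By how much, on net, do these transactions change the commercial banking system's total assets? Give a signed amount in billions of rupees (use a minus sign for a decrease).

Asset sale (to non-banks) 194 billion rupees: bank balance sheets shrink → −194B.
OMO sale (to banks) 140.5 billion rupees: just an asset swap on bank balance sheets → 0.
Government spending 48.5 billion rupees: bank balance sheets expand → +48.5B.
Net: −194 + 0 + 48.5 = -145.5 billion.

-145.5 billion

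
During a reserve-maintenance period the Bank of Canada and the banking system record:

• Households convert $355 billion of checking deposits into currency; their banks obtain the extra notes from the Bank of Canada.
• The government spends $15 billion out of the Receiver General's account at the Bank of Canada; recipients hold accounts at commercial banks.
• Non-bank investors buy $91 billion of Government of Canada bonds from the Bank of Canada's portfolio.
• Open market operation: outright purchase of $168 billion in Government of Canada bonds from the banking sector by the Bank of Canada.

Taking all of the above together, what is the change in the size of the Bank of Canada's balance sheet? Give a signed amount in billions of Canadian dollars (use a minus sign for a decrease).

+$77 billion

Currency withdrawal $355 billion: only the composition of liabilities changes → 0.
Government spending $15 billion: only the composition of liabilities changes → 0.
Asset sale (to non-banks) $91 billion: a Bank of Canada asset is shed → −$91B.
OMO purchase (from banks) $168 billion: a Bank of Canada asset is acquired → +$168B.
Net: 0 + 0 − 91 + 168 = +$77 billion.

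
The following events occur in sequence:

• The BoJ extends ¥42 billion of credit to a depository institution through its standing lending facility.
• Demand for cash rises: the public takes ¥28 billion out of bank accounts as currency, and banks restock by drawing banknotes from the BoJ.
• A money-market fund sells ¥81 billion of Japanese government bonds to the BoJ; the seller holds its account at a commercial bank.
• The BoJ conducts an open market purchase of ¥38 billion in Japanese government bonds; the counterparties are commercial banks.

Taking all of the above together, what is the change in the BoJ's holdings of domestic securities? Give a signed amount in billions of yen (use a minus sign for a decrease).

+¥119 billion

BoJ balance sheet:
  Assets:      Securities +¥119B, Loans to banks +¥42B
  Liabilities: Bank reserves +¥133B, Currency in circulation +¥28B
So the change in the BoJ's holdings of domestic securities is +¥119 billion.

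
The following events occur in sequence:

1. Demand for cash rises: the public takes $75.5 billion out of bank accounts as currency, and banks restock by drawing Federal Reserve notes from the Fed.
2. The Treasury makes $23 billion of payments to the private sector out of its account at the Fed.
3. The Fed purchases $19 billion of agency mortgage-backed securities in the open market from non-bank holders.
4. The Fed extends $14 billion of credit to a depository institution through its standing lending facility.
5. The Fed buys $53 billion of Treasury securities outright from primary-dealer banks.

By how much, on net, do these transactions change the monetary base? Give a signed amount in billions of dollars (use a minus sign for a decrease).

+$109 billion

Currency withdrawal $75.5 billion: just a shift between currency and reserves — both are base money → 0.
Government spending $23 billion: a non-base liability converts back to reserves → +$23B.
Asset purchase (from non-banks) $19 billion: Fed balance sheet expands → +$19B.
Discount-window loan $14 billion: Fed balance sheet expands → +$14B.
OMO purchase (from banks) $53 billion: Fed balance sheet expands → +$53B.
Net: 0 + 23 + 19 + 14 + 53 = +$109 billion.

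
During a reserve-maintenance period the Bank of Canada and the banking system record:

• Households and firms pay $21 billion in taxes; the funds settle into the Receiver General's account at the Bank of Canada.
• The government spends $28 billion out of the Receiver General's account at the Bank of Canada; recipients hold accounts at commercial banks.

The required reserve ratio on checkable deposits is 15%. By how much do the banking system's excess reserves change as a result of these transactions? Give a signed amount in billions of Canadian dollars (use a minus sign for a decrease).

Government account inflow $21 billion: reserves −$21B, deposits −$21B.
Government spending $28 billion: reserves +$28B, deposits +$28B.
Totals: Δreserves = +$7B, Δdeposits = +$7B.
Δrequired reserves = 15% × +$7B = +$1.05B.
Δexcess reserves = Δreserves − Δrequired = +$7B − (+$1.05B) = +$5.95 billion.

+$5.95 billion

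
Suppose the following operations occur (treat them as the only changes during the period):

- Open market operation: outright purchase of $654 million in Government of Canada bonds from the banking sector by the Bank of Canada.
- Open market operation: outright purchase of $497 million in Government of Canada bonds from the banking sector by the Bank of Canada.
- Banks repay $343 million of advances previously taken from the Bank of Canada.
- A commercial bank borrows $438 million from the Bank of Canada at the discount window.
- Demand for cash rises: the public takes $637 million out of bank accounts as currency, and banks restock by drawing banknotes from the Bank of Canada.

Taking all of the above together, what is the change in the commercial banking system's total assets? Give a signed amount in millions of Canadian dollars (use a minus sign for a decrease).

OMO purchase (from banks) $654 million: just an asset swap on bank balance sheets → 0.
OMO purchase (from banks) $497 million: just an asset swap on bank balance sheets → 0.
Discount-window repayment $343 million: bank balance sheets shrink → −$343M.
Discount-window loan $438 million: bank balance sheets expand → +$438M.
Currency withdrawal $637 million: bank balance sheets shrink → −$637M.
Net: 0 + 0 − 343 + 438 − 637 = -$542 million.

-$542 million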